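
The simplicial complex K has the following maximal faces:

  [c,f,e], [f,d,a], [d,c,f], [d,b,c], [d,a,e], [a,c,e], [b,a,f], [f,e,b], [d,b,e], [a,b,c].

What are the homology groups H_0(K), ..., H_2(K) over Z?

H_0 = Z,  H_1 = Z/2,  H_2 = 0.

K has 6 vertices, 15 edges, 10 triangles.
rank ∂_0 = 0, rank ∂_1 = 5 ⇒ b_0 = 6 − 0 − 5 = 1; all invariant factors of ∂_1 are 1 so no torsion. So H_0 = Z.
rank ∂_1 = 5, rank ∂_2 = 10 ⇒ b_1 = 15 − 5 − 10 = 0; ∂_2 has invariant factor(s) [2] giving torsion. So H_1 = Z/2.
rank ∂_2 = 10, rank ∂_3 = 0 ⇒ b_2 = 10 − 10 − 0 = 0. So H_2 = 0.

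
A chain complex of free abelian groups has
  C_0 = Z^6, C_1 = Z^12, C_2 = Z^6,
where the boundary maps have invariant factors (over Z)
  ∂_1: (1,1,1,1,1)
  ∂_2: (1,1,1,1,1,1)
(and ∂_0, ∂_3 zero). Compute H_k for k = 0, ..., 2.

H_0 = Z,  H_1 = Z,  H_2 = 0.

H_0: b_0 = 6 − 0 − 5 = 1; torsion from ∂_1 factors > 1: none. So H_0 = Z.
H_1: b_1 = 12 − 5 − 6 = 1; torsion from ∂_2 factors > 1: none. So H_1 = Z.
H_2: b_2 = 6 − 6 − 0 = 0; torsion from ∂_3 factors > 1: none. So H_2 = 0.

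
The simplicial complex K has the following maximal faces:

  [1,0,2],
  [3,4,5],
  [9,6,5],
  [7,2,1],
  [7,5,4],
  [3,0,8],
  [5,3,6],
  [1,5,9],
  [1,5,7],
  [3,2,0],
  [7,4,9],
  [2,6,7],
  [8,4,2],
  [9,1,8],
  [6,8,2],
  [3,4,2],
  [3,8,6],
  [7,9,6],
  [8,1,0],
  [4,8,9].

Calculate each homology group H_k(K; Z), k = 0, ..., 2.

Order the vertices as 0 < 1 < 2 < 3 < 4 < 5 < 6 < 7 < 8 < 9. Listing each simplex with vertices in this order, K has dimension 2 with simplices:

  0-simplices (10): [0], [1], [2], [3], [4], [5], [6], [7], [8], [9]
  1-simplices (30): (30 of them)
  2-simplices (20): (20 of them)

so the chain groups are C_0 ≅ Z^10, C_1 ≅ Z^30, C_2 ≅ Z^20.

∂_1: C_1 → C_0 is given by ∂[p,q] = [q] − [p]. For instance
  ∂[3,5] = [5] − [3].
As a 10×30 matrix over Z this has rank 9, with invariant factors (1,1,1,1,1,1,1,1,1).

∂_2: C_2 → C_1 acts by ∂[p,q,r] = [q,r] − [p,r] + [p,q]. For instance
  ∂[1,5,9] = [5,9] − [1,9] + [1,5],
  ∂[2,6,7] = [6,7] − [2,7] + [2,6].
This gives a 30×20 integer matrix of rank 20; reducing to Smith normal form yields diagonal entries (1,1,1,1,1,1,1,1,1,1,1,1,1,1,1,1,1,1,1,2).

Computing H_k = (kernel of ∂_k) / (image of ∂_{k+1}):

  H_0: rank C_0 − rank ∂_1 = 10 − 9 = 1, and the invariant factors of ∂_1 are all 1, so H_0 = Z.
  H_1: rank ker ∂_1 − rank ∂_2 = (30 − 9) − 20 = 1, and ∂_2 has invariant factor 2 > 1, so H_1 = Z ⊕ Z/2.
  H_2: rank ker ∂_2 − rank ∂_3 = (20 − 20) − 0 = 0, and there is no ∂_3, so H_2 = 0.

(K is a triangulation of the Klein bottle.)

H_0 = Z,  H_1 = Z ⊕ Z/2,  H_2 = 0.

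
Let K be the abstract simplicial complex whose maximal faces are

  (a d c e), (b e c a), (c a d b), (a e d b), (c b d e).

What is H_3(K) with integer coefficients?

H_3 = Z.

Take the total order a < b < c < d < e on the vertex set. Then K (dimension 3) consists of the simplices:

  0-simplices (5): a, b, c, d, e
  1-simplices (10): ab, ac, ad, ae, bc, bd, be, cd, ce, de
  2-simplices (10): abc, abd, abe, acd, ace, ade, bcd, bce, bde, cde
  3-simplices (5): abcd, abce, abde, acde, bcde

Hence C_0 ≅ Z^5, C_1 ≅ Z^10, C_2 ≅ Z^10, C_3 ≅ Z^5.

Boundary ∂_1: C_1 → C_0 is given by ∂[p,q] = [q] − [p]. For instance
  ∂be = e − b.
The resulting 5×10 matrix has rank 4, and its Smith normal form has invariant factors (1,1,1,1).

∂_2: C_2 → C_1 acts by ∂[p,q,r] = [q,r] − [p,r] + [p,q]. For instance
  ∂abd = bd − ad + ab,
  ∂cde = de − ce + cd.
This gives a 10×10 integer matrix of rank 6; reducing to Smith normal form yields diagonal entries (1,1,1,1,1,1).

The boundary map ∂_3: C_3 → C_2 sends each 3-simplex σ to the alternating sum Σ_i (−1)^i (σ with its i-th vertex removed). For instance
  ∂abce = bce − ace + abe − abc,
  ∂acde = cde − ade + ace − acd.
This gives a 10×5 integer matrix of rank 4; reducing to Smith normal form yields diagonal entries (1,1,1,1).

From H_k ≅ ker(∂_k) / im(∂_{k+1}) we obtain:

  H_3: rank ker ∂_3 − rank ∂_4 = (5 − 4) − 0 = 1, and there is no ∂_4, so H_3 ≅ Z.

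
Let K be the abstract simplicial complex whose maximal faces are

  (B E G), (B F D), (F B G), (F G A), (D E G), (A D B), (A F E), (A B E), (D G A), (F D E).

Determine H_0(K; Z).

H_0 = Z.

Fix the vertex order A < B < D < E < F < G and write every simplex with vertices in increasing order. Then dim K = 2 and the simplices of K are:

  0-simplices (6): A, B, D, E, F, G
  1-simplices (15): AB, AD, AE, AF, AG, BD, BE, BF, BG, DE, DF, DG, EF, EG, FG
  2-simplices (10): ABD, ABE, ADG, AEF, AFG, BDF, BEG, BFG, DEF, DEG

giving chain groups C_0 ≅ Z^6, C_1 ≅ Z^15, C_2 ≅ Z^10.

∂_1: C_1 → C_0 maps an edge to its endpoints' difference, ∂[p,q] = q − p.
This gives a 6×15 integer matrix of rank 5; reducing to Smith normal form yields diagonal entries (1,1,1,1,1).

∂_2: C_2 → C_1 sends each 2-simplex [p,q,r] to [q,r] − [p,r] + [p,q]. For instance
  ∂ABE = BE − AE + AB,
  ∂DEF = EF − DF + DE.
The 15×10 boundary matrix has rank 10 and Smith normal form diag(1,1,1,1,1,1,1,1,1,2).

Computing H_k = (kernel of ∂_k) / (image of ∂_{k+1}):

  H_0: rank C_0 − rank ∂_1 = 6 − 5 = 1, and the invariant factors of ∂_1 are all 1, so H_0 ≅ Z.

(K is a triangulation of the real projective plane RP^2.)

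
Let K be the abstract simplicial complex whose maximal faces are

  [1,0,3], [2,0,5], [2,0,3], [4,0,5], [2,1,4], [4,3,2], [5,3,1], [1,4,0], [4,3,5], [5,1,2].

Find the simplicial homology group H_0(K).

H_0 ≅ Z.

Take the total order 0 < 1 < 2 < 3 < 4 < 5 on the vertex set. Then K (dimension 2) consists of the simplices:

  0-simplices (6): [0], [1], [2], [3], [4], [5]
  1-simplices (15): [0,1], [0,2], [0,3], [0,4], [0,5], [1,2], [1,3], [1,4], [1,5], [2,3], [2,4], [2,5], [3,4], [3,5], [4,5]
  2-simplices (10): [0,1,3], [0,1,4], [0,2,3], [0,2,5], [0,4,5], [1,2,4], [1,2,5], [1,3,5], [2,3,4], [3,4,5]

Hence C_0 ≅ Z^6, C_1 ≅ Z^15, C_2 ≅ Z^10.

∂_1: C_1 → C_0 is given by ∂[p,q] = [q] − [p]. For instance
  ∂[2,5] = [5] − [2].
This gives a 6×15 integer matrix of rank 5; reducing to Smith normal form yields diagonal entries (1,1,1,1,1).

The boundary map ∂_2: C_2 → C_1 sends each 2-simplex [p,q,r] to [q,r] − [p,r] + [p,q]. For instance
  ∂[0,1,3] = [1,3] − [0,3] + [0,1],
  ∂[0,2,5] = [2,5] − [0,5] + [0,2].
The 15×10 boundary matrix has rank 10 and Smith normal form diag(1,1,1,1,1,1,1,1,1,2).

Now H_k = ker ∂_k / im ∂_{k+1}, so:

  H_0: rank C_0 − rank ∂_1 = 6 − 5 = 1, and the invariant factors of ∂_1 are all 1, so H_0 ≅ Z.

(K is a triangulation of the real projective plane RP^2.)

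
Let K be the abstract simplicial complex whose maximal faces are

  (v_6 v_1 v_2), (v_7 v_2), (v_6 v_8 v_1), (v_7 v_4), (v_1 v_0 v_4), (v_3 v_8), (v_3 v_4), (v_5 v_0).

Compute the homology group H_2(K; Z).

H_2 = 0.

Take the total order v_0 < v_1 < v_2 < v_3 < v_4 < v_5 < v_6 < v_7 < v_8 on the vertex set. Then K (dimension 2) consists of the simplices:

  0-simplices (9): [v_0], [v_1], [v_2], [v_3], [v_4], [v_5], [v_6], [v_7], [v_8]
  1-simplices (13): [v_0,v_1], [v_0,v_4], [v_0,v_5], [v_1,v_2], [v_1,v_4], [v_1,v_6], [v_1,v_8], [v_2,v_6], [v_2,v_7], [v_3,v_4], [v_3,v_8], [v_4,v_7], [v_6,v_8]
  2-simplices (3): [v_0,v_1,v_4], [v_1,v_2,v_6], [v_1,v_6,v_8]

so the chain groups are C_0 ≅ Z^9, C_1 ≅ Z^13, C_2 ≅ Z^3.

Boundary ∂_1: C_1 → C_0 sends each edge [p,q] (with p < q) to q − p.
This gives a 9×13 integer matrix of rank 8; reducing to Smith normal form yields diagonal entries (1,1,1,1,1,1,1,1).

Boundary ∂_2: C_2 → C_1 acts by ∂[p,q,r] = [q,r] − [p,r] + [p,q]. For instance
  ∂[v_1,v_2,v_6] = [v_2,v_6] − [v_1,v_6] + [v_1,v_2],
  ∂[v_1,v_6,v_8] = [v_6,v_8] − [v_1,v_8] + [v_1,v_6].
This gives a 13×3 integer matrix of rank 3; reducing to Smith normal form yields diagonal entries (1,1,1).

Reading off H_k = ker ∂_k / im ∂_{k+1}:

  H_2: rank ker ∂_2 − rank ∂_3 = (3 − 3) − 0 = 0, and there is no ∂_3, so H_2 ≅ 0.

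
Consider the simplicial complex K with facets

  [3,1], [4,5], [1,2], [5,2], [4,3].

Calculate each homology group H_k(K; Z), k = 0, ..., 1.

H_0 = Z,  H_1 = Z.

We work with the vertex ordering 1 < 2 < 3 < 4 < 5. The simplices of K, each written with vertices in increasing order, are:

  0-simplices (5): [1], [2], [3], [4], [5]
  1-simplices (5): [1,2], [1,3], [2,5], [3,4], [4,5]

so the chain groups are C_0 ≅ Z^5, C_1 ≅ Z^5.

Boundary ∂_1: C_1 → C_0 maps an edge to its endpoints' difference, ∂[p,q] = q − p. For instance
  ∂[4,5] = [5] − [4].
This gives a 5×5 integer matrix of rank 4; reducing to Smith normal form yields diagonal entries (1,1,1,1).

Now H_k = ker ∂_k / im ∂_{k+1}, so:

  H_0: rank C_0 − rank ∂_1 = 5 − 4 = 1, and the invariant factors of ∂_1 are all 1, so H_0 ≅ Z.
  H_1: rank ker ∂_1 − rank ∂_2 = (5 − 4) − 0 = 1, and there is no ∂_2, so H_1 ≅ Z.

As a check, the Euler characteristic is 5 − 5 = 0, which agrees with 1 − 1 = 0.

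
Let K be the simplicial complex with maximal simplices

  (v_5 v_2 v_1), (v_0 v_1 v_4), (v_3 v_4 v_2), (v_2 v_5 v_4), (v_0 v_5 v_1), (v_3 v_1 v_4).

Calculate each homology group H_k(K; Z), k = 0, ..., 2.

Take the total order v_0 < v_1 < v_2 < v_3 < v_4 < v_5 on the vertex set. Then K (dimension 2) consists of the simplices:

  0-simplices (6): [v_0], [v_1], [v_2], [v_3], [v_4], [v_5]
  1-simplices (12): [v_0,v_1], [v_0,v_4], [v_0,v_5], [v_1,v_2], [v_1,v_3], [v_1,v_4], [v_1,v_5], [v_2,v_3], [v_2,v_4], [v_2,v_5], [v_3,v_4], [v_4,v_5]
  2-simplices (6): [v_0,v_1,v_4], [v_0,v_1,v_5], [v_1,v_2,v_5], [v_1,v_3,v_4], [v_2,v_3,v_4], [v_2,v_4,v_5]

giving chain groups C_0 ≅ Z^6, C_1 ≅ Z^12, C_2 ≅ Z^6.

∂_1: C_1 → C_0 is given by ∂[p,q] = [q] − [p]. For instance
  ∂[v_4,v_5] = [v_5] − [v_4].
This gives a 6×12 integer matrix of rank 5; reducing to Smith normal form yields diagonal entries (1,1,1,1,1).

The boundary map ∂_2: C_2 → C_1 sends each 2-simplex [p,q,r] to [q,r] − [p,r] + [p,q]. For instance
  ∂[v_2,v_3,v_4] = [v_3,v_4] − [v_2,v_4] + [v_2,v_3],
  ∂[v_0,v_1,v_5] = [v_1,v_5] − [v_0,v_5] + [v_0,v_1].
As a 12×6 matrix over Z this has rank 6, with invariant factors (1,1,1,1,1,1).

From H_k ≅ ker(∂_k) / im(∂_{k+1}) we obtain:

  H_0: rank C_0 − rank ∂_1 = 6 − 5 = 1, and the invariant factors of ∂_1 are all 1, so H_0 = Z.
  H_1: rank ker ∂_1 − rank ∂_2 = (12 − 5) − 6 = 1, and the invariant factors of ∂_2 are all 1, so H_1 = Z.
  H_2: rank ker ∂_2 − rank ∂_3 = (6 − 6) − 0 = 0, and there is no ∂_3, so H_2 = 0.

As a check, the Euler characteristic is 6 − 12 + 6 = 0, which agrees with 1 − 1 + 0 = 0.

H_0 ≅ Z,  H_1 ≅ Z,  H_2 = 0.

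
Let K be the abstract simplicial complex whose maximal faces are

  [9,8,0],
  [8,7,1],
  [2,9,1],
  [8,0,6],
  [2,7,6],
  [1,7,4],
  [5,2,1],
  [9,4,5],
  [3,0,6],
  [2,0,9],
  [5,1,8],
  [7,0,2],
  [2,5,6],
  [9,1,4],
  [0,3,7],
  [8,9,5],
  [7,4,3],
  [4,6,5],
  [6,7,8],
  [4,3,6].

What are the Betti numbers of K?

Take the total order 0 < 1 < 2 < 3 < 4 < 5 < 6 < 7 < 8 < 9 on the vertex set. Then K (dimension 2) consists of the simplices:

  0-simplices (10): [0], [1], [2], [3], [4], [5], [6], [7], [8], [9]
  1-simplices (30): (30 of them)
  2-simplices (20): (20 of them)

Hence C_0 ≅ Z^10, C_1 ≅ Z^30, C_2 ≅ Z^20.

The boundary map ∂_1: C_1 → C_0 maps an edge to its endpoints' difference, ∂[p,q] = q − p.
The 10×30 boundary matrix has rank 9 and Smith normal form diag(1,1,1,1,1,1,1,1,1).

∂_2: C_2 → C_1 sends each 2-simplex [p,q,r] to [q,r] − [p,r] + [p,q]. For instance
  ∂[0,3,7] = [3,7] − [0,7] + [0,3],
  ∂[1,7,8] = [7,8] − [1,8] + [1,7].
This gives a 30×20 integer matrix of rank 20; reducing to Smith normal form yields diagonal entries (1,1,1,1,1,1,1,1,1,1,1,1,1,1,1,1,1,1,1,2).

Reading off H_k = ker ∂_k / im ∂_{k+1}:

  H_0: rank C_0 − rank ∂_1 = 10 − 9 = 1, and the invariant factors of ∂_1 are all 1, so H_0 = Z.
  H_1: rank ker ∂_1 − rank ∂_2 = (30 − 9) − 20 = 1, and ∂_2 has invariant factor 2 > 1, so H_1 = Z ⊕ Z/2Z.
  H_2: rank ker ∂_2 − rank ∂_3 = (20 − 20) − 0 = 0, and there is no ∂_3, so H_2 = 0.

Hence the Betti numbers are b_0 = 1, b_1 = 1, b_2 = 0.

b_0 = 1, b_1 = 1, b_2 = 0.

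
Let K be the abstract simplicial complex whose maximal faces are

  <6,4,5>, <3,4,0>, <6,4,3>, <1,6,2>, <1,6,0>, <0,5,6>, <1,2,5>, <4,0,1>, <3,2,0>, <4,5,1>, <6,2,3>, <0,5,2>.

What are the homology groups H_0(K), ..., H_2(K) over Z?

K has 7 vertices, 18 edges, 12 triangles.
rank ∂_0 = 0, rank ∂_1 = 6 ⇒ b_0 = 7 − 0 − 6 = 1; all invariant factors of ∂_1 are 1 so no torsion. So H_0 = Z.
rank ∂_1 = 6, rank ∂_2 = 12 ⇒ b_1 = 18 − 6 − 12 = 0; ∂_2 has invariant factor(s) [2] giving torsion. So H_1 = Z_2.
rank ∂_2 = 12, rank ∂_3 = 0 ⇒ b_2 = 12 − 12 − 0 = 0. So H_2 = 0.

H_0 ≅ Z,  H_1 ≅ Z_2,  H_2 = 0.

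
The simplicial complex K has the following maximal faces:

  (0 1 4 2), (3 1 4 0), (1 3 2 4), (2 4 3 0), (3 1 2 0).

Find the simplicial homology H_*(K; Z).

H_0 = Z,  H_1 = 0,  H_2 = 0,  H_3 = Z.

Fix the vertex order 0 < 1 < 2 < 3 < 4 and write every simplex with vertices in increasing order. Then dim K = 3 and the simplices of K are:

  0-simplices (5): [0], [1], [2], [3], [4]
  1-simplices (10): [0,1], [0,2], [0,3], [0,4], [1,2], [1,3], [1,4], [2,3], [2,4], [3,4]
  2-simplices (10): [0,1,2], [0,1,3], [0,1,4], [0,2,3], [0,2,4], [0,3,4], [1,2,3], [1,2,4], [1,3,4], [2,3,4]
  3-simplices (5): [0,1,2,3], [0,1,2,4], [0,1,3,4], [0,2,3,4], [1,2,3,4]

Hence C_0 ≅ Z^5, C_1 ≅ Z^10, C_2 ≅ Z^10, C_3 ≅ Z^5.

Boundary ∂_1: C_1 → C_0 sends each edge [p,q] (with p < q) to q − p. For instance
  ∂[2,3] = [3] − [2].
The 5×10 boundary matrix has rank 4 and Smith normal form diag(1,1,1,1).

∂_2: C_2 → C_1 maps a triangle to the signed sum of its edges. For instance
  ∂[1,2,4] = [2,4] − [1,4] + [1,2],
  ∂[0,2,3] = [2,3] − [0,3] + [0,2].
The resulting 10×10 matrix has rank 6, and its Smith normal form has invariant factors (1,1,1,1,1,1).

Boundary ∂_3: C_3 → C_2 sends each 3-simplex σ to the alternating sum Σ_i (−1)^i (σ with its i-th vertex removed). For instance
  ∂[0,1,3,4] = [1,3,4] − [0,3,4] + [0,1,4] − [0,1,3],
  ∂[1,2,3,4] = [2,3,4] − [1,3,4] + [1,2,4] − [1,2,3].
This gives a 10×5 integer matrix of rank 4; reducing to Smith normal form yields diagonal entries (1,1,1,1).

Now H_k = ker ∂_k / im ∂_{k+1}, so:

  H_0: rank C_0 − rank ∂_1 = 5 − 4 = 1, and the invariant factors of ∂_1 are all 1, so H_0 = Z.
  H_1: rank ker ∂_1 − rank ∂_2 = (10 − 4) − 6 = 0, and the invariant factors of ∂_2 are all 1, so H_1 = 0.
  H_2: rank ker ∂_2 − rank ∂_3 = (10 − 6) − 4 = 0, and the invariant factors of ∂_3 are all 1, so H_2 = 0.
  H_3: rank ker ∂_3 − rank ∂_4 = (5 − 4) − 0 = 1, and there is no ∂_4, so H_3 = Z.

(K is a triangulation of the 3-sphere S^3.)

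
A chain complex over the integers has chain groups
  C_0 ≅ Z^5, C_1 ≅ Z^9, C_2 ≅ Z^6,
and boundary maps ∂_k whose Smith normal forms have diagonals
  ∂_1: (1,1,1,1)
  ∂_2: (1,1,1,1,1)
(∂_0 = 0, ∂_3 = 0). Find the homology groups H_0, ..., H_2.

H_0 ≅ Z,  H_1 = 0,  H_2 ≅ Z.

H_0: b_0 = 5 − 0 − 4 = 1; torsion from ∂_1 factors > 1: none. So H_0 ≅ Z.
H_1: b_1 = 9 − 4 − 5 = 0; torsion from ∂_2 factors > 1: none. So H_1 ≅ 0.
H_2: b_2 = 6 − 5 − 0 = 1; torsion from ∂_3 factors > 1: none. So H_2 ≅ Z.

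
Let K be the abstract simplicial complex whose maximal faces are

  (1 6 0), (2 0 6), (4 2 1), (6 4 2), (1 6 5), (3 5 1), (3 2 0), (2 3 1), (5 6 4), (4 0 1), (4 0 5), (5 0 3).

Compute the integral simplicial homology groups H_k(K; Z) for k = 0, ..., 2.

Fix the vertex order 0 < 1 < 2 < 3 < 4 < 5 < 6 and write every simplex with vertices in increasing order. Then dim K = 2 and the simplices of K are:

  0-simplices (7): [0], [1], [2], [3], [4], [5], [6]
  1-simplices (18): [0,1], [0,2], [0,3], [0,4], [0,5], [0,6], [1,2], [1,3], [1,4], [1,5], [1,6], [2,3], [2,4], [2,6], [3,5], [4,5], [4,6], [5,6]
  2-simplices (12): [0,1,4], [0,1,6], [0,2,3], [0,2,6], [0,3,5], [0,4,5], [1,2,3], [1,2,4], [1,3,5], [1,5,6], [2,4,6], [4,5,6]

Hence C_0 ≅ Z^7, C_1 ≅ Z^18, C_2 ≅ Z^12.

Boundary ∂_1: C_1 → C_0 is given by ∂[p,q] = [q] − [p]. For instance
  ∂[2,6] = [6] − [2].
The resulting 7×18 matrix has rank 6, and its Smith normal form has invariant factors (1,1,1,1,1,1).

The boundary map ∂_2: C_2 → C_1 maps a triangle to the signed sum of its edges. For instance
  ∂[2,4,6] = [4,6] − [2,6] + [2,4],
  ∂[0,2,6] = [2,6] − [0,6] + [0,2].
This gives a 18×12 integer matrix of rank 12; reducing to Smith normal form yields diagonal entries (1,1,1,1,1,1,1,1,1,1,1,2).

Now H_k = ker ∂_k / im ∂_{k+1}, so:

  H_0: rank C_0 − rank ∂_1 = 7 − 6 = 1, and the invariant factors of ∂_1 are all 1, so H_0 ≅ Z.
  H_1: rank ker ∂_1 − rank ∂_2 = (18 − 6) − 12 = 0, and ∂_2 has invariant factor 2 > 1, so H_1 ≅ Z/2.
  H_2: rank ker ∂_2 − rank ∂_3 = (12 − 12) − 0 = 0, and there is no ∂_3, so H_2 ≅ 0.

(K is a triangulation of the real projective plane RP^2.)

H_0 = Z,  H_1 = Z/2,  H_2 = 0.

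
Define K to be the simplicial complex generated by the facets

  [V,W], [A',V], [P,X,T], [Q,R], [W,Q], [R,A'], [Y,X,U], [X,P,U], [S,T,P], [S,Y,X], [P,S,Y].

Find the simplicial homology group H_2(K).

H_2 = 0.

Fix the vertex order P < Q < R < S < T < U < V < W < X < Y < A' and write every simplex with vertices in increasing order. Then dim K = 2 and the simplices of K are:

  0-simplices (11): [P], [Q], [R], [S], [T], [U], [V], [W], [X], [Y], [A']
  1-simplices (17): [P,S], [P,T], [P,U], [P,X], [P,Y], [Q,R], [Q,W], [R,A'], [S,T], [S,X], [S,Y], [T,X], [U,X], [U,Y], [V,W], [V,A'], [X,Y]
  2-simplices (6): [P,S,T], [P,S,Y], [P,T,X], [P,U,X], [S,X,Y], [U,X,Y]

Hence C_0 ≅ Z^11, C_1 ≅ Z^17, C_2 ≅ Z^6.

∂_1: C_1 → C_0 maps an edge to its endpoints' difference, ∂[p,q] = q − p.
The 11×17 boundary matrix has rank 9 and Smith normal form diag(1,1,1,1,1,1,1,1,1).

∂_2: C_2 → C_1 acts by ∂[p,q,r] = [q,r] − [p,r] + [p,q]. For instance
  ∂[U,X,Y] = [X,Y] − [U,Y] + [U,X],
  ∂[S,X,Y] = [X,Y] − [S,Y] + [S,X].
As a 17×6 matrix over Z this has rank 6, with invariant factors (1,1,1,1,1,1).

Now H_k = ker ∂_k / im ∂_{k+1}, so:

  H_2: rank ker ∂_2 − rank ∂_3 = (6 − 6) − 0 = 0, and there is no ∂_3, so H_2 ≅ 0.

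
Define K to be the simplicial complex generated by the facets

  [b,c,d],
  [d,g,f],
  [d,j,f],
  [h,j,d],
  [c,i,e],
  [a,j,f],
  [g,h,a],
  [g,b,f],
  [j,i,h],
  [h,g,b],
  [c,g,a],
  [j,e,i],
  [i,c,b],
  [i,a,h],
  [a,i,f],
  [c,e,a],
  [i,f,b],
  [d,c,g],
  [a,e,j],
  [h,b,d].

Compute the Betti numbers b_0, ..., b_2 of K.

b_0 = 1, b_1 = 1, b_2 = 0.

K has 10 vertices, 30 edges, 20 triangles.
rank ∂_0 = 0, rank ∂_1 = 9 ⇒ b_0 = 10 − 0 − 9 = 1; all invariant factors of ∂_1 are 1 so no torsion. So H_0 = Z.
rank ∂_1 = 9, rank ∂_2 = 20 ⇒ b_1 = 30 − 9 − 20 = 1; ∂_2 has invariant factor(s) [2] giving torsion. So H_1 = Z × Z/2.
rank ∂_2 = 20, rank ∂_3 = 0 ⇒ b_2 = 20 − 20 − 0 = 0. So H_2 = 0.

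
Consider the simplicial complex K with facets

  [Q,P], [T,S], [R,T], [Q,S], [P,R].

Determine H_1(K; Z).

Fix the vertex order P < Q < R < S < T and write every simplex with vertices in increasing order. Then dim K = 1 and the simplices of K are:

  0-simplices (5): P, Q, R, S, T
  1-simplices (5): PQ, PR, QS, RT, ST

Hence C_0 ≅ Z^5, C_1 ≅ Z^5.

∂_1: C_1 → C_0 maps an edge to its endpoints' difference, ∂[p,q] = q − p.
As a 5×5 matrix over Z this has rank 4, with invariant factors (1,1,1,1).

Now H_k = ker ∂_k / im ∂_{k+1}, so:

  H_1: rank ker ∂_1 − rank ∂_2 = (5 − 4) − 0 = 1, and there is no ∂_2, so H_1 ≅ Z.

H_1 = Z.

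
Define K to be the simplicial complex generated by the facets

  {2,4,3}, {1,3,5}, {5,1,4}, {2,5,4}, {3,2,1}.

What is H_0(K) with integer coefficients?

H_0 ≅ Z.

We work with the vertex ordering 1 < 2 < 3 < 4 < 5. The simplices of K, each written with vertices in increasing order, are:

  0-simplices (5): [1], [2], [3], [4], [5]
  1-simplices (10): [1,2], [1,3], [1,4], [1,5], [2,3], [2,4], [2,5], [3,4], [3,5], [4,5]
  2-simplices (5): [1,2,3], [1,3,5], [1,4,5], [2,3,4], [2,4,5]

so the chain groups are C_0 ≅ Z^5, C_1 ≅ Z^10, C_2 ≅ Z^5.

∂_1: C_1 → C_0 is given by ∂[p,q] = [q] − [p].
This gives a 5×10 integer matrix of rank 4; reducing to Smith normal form yields diagonal entries (1,1,1,1).

The boundary map ∂_2: C_2 → C_1 maps a triangle to the signed sum of its edges. For instance
  ∂[1,2,3] = [2,3] − [1,3] + [1,2],
  ∂[1,4,5] = [4,5] − [1,5] + [1,4].
The 10×5 boundary matrix has rank 5 and Smith normal form diag(1,1,1,1,1).

From H_k ≅ ker(∂_k) / im(∂_{k+1}) we obtain:

  H_0: rank C_0 − rank ∂_1 = 5 − 4 = 1, and the invariant factors of ∂_1 are all 1, so H_0 ≅ Z.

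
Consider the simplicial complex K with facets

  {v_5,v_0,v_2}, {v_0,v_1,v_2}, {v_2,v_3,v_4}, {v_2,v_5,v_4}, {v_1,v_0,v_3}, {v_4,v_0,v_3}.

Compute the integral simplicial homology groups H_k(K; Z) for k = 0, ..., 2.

K has 6 vertices, 12 edges, 6 triangles.
rank ∂_0 = 0, rank ∂_1 = 5 ⇒ b_0 = 6 − 0 − 5 = 1; all invariant factors of ∂_1 are 1 so no torsion. So H_0 ≅ Z.
rank ∂_1 = 5, rank ∂_2 = 6 ⇒ b_1 = 12 − 5 − 6 = 1; all invariant factors of ∂_2 are 1 so no torsion. So H_1 ≅ Z.
rank ∂_2 = 6, rank ∂_3 = 0 ⇒ b_2 = 6 − 6 − 0 = 0. So H_2 ≅ 0.

H_0 = Z,  H_1 = Z,  H_2 = 0.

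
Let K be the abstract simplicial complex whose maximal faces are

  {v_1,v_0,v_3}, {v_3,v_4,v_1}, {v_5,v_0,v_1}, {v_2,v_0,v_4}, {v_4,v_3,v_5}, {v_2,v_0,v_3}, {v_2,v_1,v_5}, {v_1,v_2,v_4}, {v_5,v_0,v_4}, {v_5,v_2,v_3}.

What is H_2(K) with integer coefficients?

H_2 ≅ 0.

We work with the vertex ordering v_0 < v_1 < v_2 < v_3 < v_4 < v_5. The simplices of K, each written with vertices in increasing order, are:

  0-simplices (6): [v_0], [v_1], [v_2], [v_3], [v_4], [v_5]
  1-simplices (15): (15 of them)
  2-simplices (10): [v_0,v_1,v_3], [v_0,v_1,v_5], [v_0,v_2,v_3], [v_0,v_2,v_4], [v_0,v_4,v_5], [v_1,v_2,v_4], [v_1,v_2,v_5], [v_1,v_3,v_4], [v_2,v_3,v_5], [v_3,v_4,v_5]

Hence C_0 ≅ Z^6, C_1 ≅ Z^15, C_2 ≅ Z^10.

The boundary map ∂_1: C_1 → C_0 is given by ∂[p,q] = [q] − [p]. For instance
  ∂[v_0,v_4] = [v_4] − [v_0].
The 6×15 boundary matrix has rank 5 and Smith normal form diag(1,1,1,1,1).

The boundary map ∂_2: C_2 → C_1 maps a triangle to the signed sum of its edges. For instance
  ∂[v_0,v_1,v_3] = [v_1,v_3] − [v_0,v_3] + [v_0,v_1],
  ∂[v_0,v_2,v_4] = [v_2,v_4] − [v_0,v_4] + [v_0,v_2].
As a 15×10 matrix over Z this has rank 10, with invariant factors (1,1,1,1,1,1,1,1,1,2).

From H_k ≅ ker(∂_k) / im(∂_{k+1}) we obtain:

  H_2: rank ker ∂_2 − rank ∂_3 = (10 − 10) − 0 = 0, and there is no ∂_3, so H_2 ≅ 0.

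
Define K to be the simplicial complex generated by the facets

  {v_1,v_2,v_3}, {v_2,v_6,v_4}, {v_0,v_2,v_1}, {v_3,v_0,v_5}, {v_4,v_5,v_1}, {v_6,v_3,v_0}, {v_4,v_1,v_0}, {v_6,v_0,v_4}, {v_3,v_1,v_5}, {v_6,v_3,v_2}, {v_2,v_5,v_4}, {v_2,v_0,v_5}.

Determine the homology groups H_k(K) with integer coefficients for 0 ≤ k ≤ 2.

Take the total order v_0 < v_1 < v_2 < v_3 < v_4 < v_5 < v_6 on the vertex set. Then K (dimension 2) consists of the simplices:

  0-simplices (7): [v_0], [v_1], [v_2], [v_3], [v_4], [v_5], [v_6]
  1-simplices (18): (18 of them)
  2-simplices (12): (12 of them)

Hence C_0 ≅ Z^7, C_1 ≅ Z^18, C_2 ≅ Z^12.

Boundary ∂_1: C_1 → C_0 sends each edge [p,q] (with p < q) to q − p. For instance
  ∂[v_0,v_4] = [v_4] − [v_0].
The 7×18 boundary matrix has rank 6 and Smith normal form diag(1,1,1,1,1,1).

Boundary ∂_2: C_2 → C_1 acts by ∂[p,q,r] = [q,r] − [p,r] + [p,q]. For instance
  ∂[v_1,v_2,v_3] = [v_2,v_3] − [v_1,v_3] + [v_1,v_2],
  ∂[v_0,v_1,v_4] = [v_1,v_4] − [v_0,v_4] + [v_0,v_1].
As a 18×12 matrix over Z this has rank 12, with invariant factors (1,1,1,1,1,1,1,1,1,1,1,2).

From H_k ≅ ker(∂_k) / im(∂_{k+1}) we obtain:

  H_0: rank C_0 − rank ∂_1 = 7 − 6 = 1, and the invariant factors of ∂_1 are all 1, so H_0 = Z.
  H_1: rank ker ∂_1 − rank ∂_2 = (18 − 6) − 12 = 0, and ∂_2 has invariant factor 2 > 1, so H_1 = Z/2.
  H_2: rank ker ∂_2 − rank ∂_3 = (12 − 12) − 0 = 0, and there is no ∂_3, so H_2 = 0.

H_0 ≅ Z,  H_1 ≅ Z/2,  H_2 = 0.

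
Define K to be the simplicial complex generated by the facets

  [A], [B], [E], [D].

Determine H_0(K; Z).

Take the total order A < B < D < E on the vertex set. Then K (dimension 0) consists of the simplices:

  0-simplices (4): A, B, D, E

so the chain groups are C_0 ≅ Z^4.

Computing H_k = (kernel of ∂_k) / (image of ∂_{k+1}):

  H_0: rank C_0 − rank ∂_1 = 4 − 0 = 4, and there is no ∂_1, so H_0 ≅ Z^4.

H_0 ≅ Z^4.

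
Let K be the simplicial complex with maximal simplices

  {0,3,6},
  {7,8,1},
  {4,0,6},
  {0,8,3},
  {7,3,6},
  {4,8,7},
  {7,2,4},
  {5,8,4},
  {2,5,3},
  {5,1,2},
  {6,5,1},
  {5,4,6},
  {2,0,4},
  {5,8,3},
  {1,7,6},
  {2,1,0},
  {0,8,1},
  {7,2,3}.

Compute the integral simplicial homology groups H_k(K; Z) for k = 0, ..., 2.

K has 9 vertices, 27 edges, 18 triangles.
rank ∂_0 = 0, rank ∂_1 = 8 ⇒ b_0 = 9 − 0 − 8 = 1; all invariant factors of ∂_1 are 1 so no torsion. So H_0 = Z.
rank ∂_1 = 8, rank ∂_2 = 17 ⇒ b_1 = 27 − 8 − 17 = 2; all invariant factors of ∂_2 are 1 so no torsion. So H_1 = Z^2.
rank ∂_2 = 17, rank ∂_3 = 0 ⇒ b_2 = 18 − 17 − 0 = 1. So H_2 = Z.

H_0 = Z,  H_1 = Z^2,  H_2 = Z.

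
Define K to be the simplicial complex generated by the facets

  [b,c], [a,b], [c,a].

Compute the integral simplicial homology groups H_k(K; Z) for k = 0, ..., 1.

We work with the vertex ordering a < b < c. The simplices of K, each written with vertices in increasing order, are:

  0-simplices (3): a, b, c
  1-simplices (3): ab, ac, bc

giving chain groups C_0 ≅ Z^3, C_1 ≅ Z^3.

Boundary ∂_1: C_1 → C_0 is given by ∂[p,q] = [q] − [p]. For instance
  ∂bc = c − b.
The resulting 3×3 matrix has rank 2, and its Smith normal form has invariant factors (1,1).

Reading off H_k = ker ∂_k / im ∂_{k+1}:

  H_0: rank C_0 − rank ∂_1 = 3 − 2 = 1, and the invariant factors of ∂_1 are all 1, so H_0 = Z.
  H_1: rank ker ∂_1 − rank ∂_2 = (3 − 2) − 0 = 1, and there is no ∂_2, so H_1 = Z.

(K is a triangulation of the circle S^1.)

H_0 = Z,  H_1 = Z.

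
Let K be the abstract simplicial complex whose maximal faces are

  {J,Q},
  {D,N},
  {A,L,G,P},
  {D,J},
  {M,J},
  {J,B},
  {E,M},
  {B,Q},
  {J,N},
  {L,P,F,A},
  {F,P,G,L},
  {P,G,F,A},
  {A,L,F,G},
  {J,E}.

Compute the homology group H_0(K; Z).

H_0 ≅ Z^2.

Order the vertices as A < B < D < E < F < G < J < L < M < N < P < Q. Listing each simplex with vertices in this order, K has dimension 3 with simplices:

  0-simplices (12): A, B, D, E, F, G, J, L, M, N, P, Q
  1-simplices (19): AF, AG, AL, AP, BJ, BQ, DJ, DN, EJ, EM, FG, FL, FP, GL, GP, JM, JN, JQ, LP
  2-simplices (10): AFG, AFL, AFP, AGL, AGP, ALP, FGL, FGP, FLP, GLP
  3-simplices (5): AFGL, AFGP, AFLP, AGLP, FGLP

giving chain groups C_0 ≅ Z^12, C_1 ≅ Z^19, C_2 ≅ Z^10, C_3 ≅ Z^5.

∂_1: C_1 → C_0 maps an edge to its endpoints' difference, ∂[p,q] = q − p. For instance
  ∂DN = N − D.
As a 12×19 matrix over Z this has rank 10, with invariant factors (1,1,1,1,1,1,1,1,1,1).

Boundary ∂_2: C_2 → C_1 acts by ∂[p,q,r] = [q,r] − [p,r] + [p,q]. For instance
  ∂FLP = LP − FP + FL,
  ∂GLP = LP − GP + GL.
As a 19×10 matrix over Z this has rank 6, with invariant factors (1,1,1,1,1,1).

The boundary map ∂_3: C_3 → C_2 sends each 3-simplex σ to the alternating sum Σ_i (−1)^i (σ with its i-th vertex removed). For instance
  ∂AGLP = GLP − ALP + AGP − AGL,
  ∂AFLP = FLP − ALP + AFP − AFL.
The resulting 10×5 matrix has rank 4, and its Smith normal form has invariant factors (1,1,1,1).

Now H_k = ker ∂_k / im ∂_{k+1}, so:

  H_0: rank C_0 − rank ∂_1 = 12 − 10 = 2, and the invariant factors of ∂_1 are all 1, so H_0 ≅ Z^2.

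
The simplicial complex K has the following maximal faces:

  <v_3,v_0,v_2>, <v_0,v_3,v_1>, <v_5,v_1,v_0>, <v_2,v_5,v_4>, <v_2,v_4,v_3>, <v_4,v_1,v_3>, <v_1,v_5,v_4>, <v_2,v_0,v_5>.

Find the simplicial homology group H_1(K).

K has 6 vertices, 12 edges, 8 triangles.
rank ∂_1 = 5, rank ∂_2 = 7 ⇒ b_1 = 12 − 5 − 7 = 0; all invariant factors of ∂_2 are 1 so no torsion. So H_1 = 0.

H_1 ≅ 0.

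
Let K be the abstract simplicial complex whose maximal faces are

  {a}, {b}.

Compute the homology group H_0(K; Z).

H_0 = Z^2.

Order the vertices as a < b. Listing each simplex with vertices in this order, K has dimension 0 with simplices:

  0-simplices (2): a, b

so the chain groups are C_0 ≅ Z^2.

Reading off H_k = ker ∂_k / im ∂_{k+1}:

  H_0: rank C_0 − rank ∂_1 = 2 − 0 = 2, and there is no ∂_1, so H_0 = Z^2.

(K is a triangulation of a set of 2 points.)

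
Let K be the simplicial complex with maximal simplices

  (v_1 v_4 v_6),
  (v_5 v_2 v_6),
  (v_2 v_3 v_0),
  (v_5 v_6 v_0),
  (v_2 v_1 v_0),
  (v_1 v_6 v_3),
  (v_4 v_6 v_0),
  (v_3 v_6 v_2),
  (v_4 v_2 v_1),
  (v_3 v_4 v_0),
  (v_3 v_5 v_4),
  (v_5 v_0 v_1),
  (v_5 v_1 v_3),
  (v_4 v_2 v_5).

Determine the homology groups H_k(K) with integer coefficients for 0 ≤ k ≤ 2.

Order the vertices as v_0 < v_1 < v_2 < v_3 < v_4 < v_5 < v_6. Listing each simplex with vertices in this order, K has dimension 2 with simplices:

  0-simplices (7): [v_0], [v_1], [v_2], [v_3], [v_4], [v_5], [v_6]
  1-simplices (21): (21 of them)
  2-simplices (14): (14 of them)

so the chain groups are C_0 ≅ Z^7, C_1 ≅ Z^21, C_2 ≅ Z^14.

Boundary ∂_1: C_1 → C_0 maps an edge to its endpoints' difference, ∂[p,q] = q − p.
This gives a 7×21 integer matrix of rank 6; reducing to Smith normal form yields diagonal entries (1,1,1,1,1,1).

∂_2: C_2 → C_1 sends each 2-simplex [p,q,r] to [q,r] − [p,r] + [p,q]. For instance
  ∂[v_2,v_4,v_5] = [v_4,v_5] − [v_2,v_5] + [v_2,v_4],
  ∂[v_0,v_4,v_6] = [v_4,v_6] − [v_0,v_6] + [v_0,v_4].
As a 21×14 matrix over Z this has rank 13, with invariant factors (1,1,1,1,1,1,1,1,1,1,1,1,1).

Reading off H_k = ker ∂_k / im ∂_{k+1}:

  H_0: rank C_0 − rank ∂_1 = 7 − 6 = 1, and the invariant factors of ∂_1 are all 1, so H_0 ≅ Z.
  H_1: rank ker ∂_1 − rank ∂_2 = (21 − 6) − 13 = 2, and the invariant factors of ∂_2 are all 1, so H_1 ≅ Z^2.
  H_2: rank ker ∂_2 − rank ∂_3 = (14 − 13) − 0 = 1, and there is no ∂_3, so H_2 ≅ Z.

H_0 ≅ Z,  H_1 ≅ Z^2,  H_2 ≅ Z.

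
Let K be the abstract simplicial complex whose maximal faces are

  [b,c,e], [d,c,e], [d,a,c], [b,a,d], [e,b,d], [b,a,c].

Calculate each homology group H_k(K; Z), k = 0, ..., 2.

H_0 = Z,  H_1 = 0,  H_2 = Z.

Fix the vertex order a < b < c < d < e and write every simplex with vertices in increasing order. Then dim K = 2 and the simplices of K are:

  0-simplices (5): a, b, c, d, e
  1-simplices (9): ab, ac, ad, bc, bd, be, cd, ce, de
  2-simplices (6): abc, abd, acd, bce, bde, cde

Hence C_0 ≅ Z^5, C_1 ≅ Z^9, C_2 ≅ Z^6.

Boundary ∂_1: C_1 → C_0 is given by ∂[p,q] = [q] − [p].
The 5×9 boundary matrix has rank 4 and Smith normal form diag(1,1,1,1).

∂_2: C_2 → C_1 maps a triangle to the signed sum of its edges. For instance
  ∂abc = bc − ac + ab,
  ∂acd = cd − ad + ac.
The 9×6 boundary matrix has rank 5 and Smith normal form diag(1,1,1,1,1).

From H_k ≅ ker(∂_k) / im(∂_{k+1}) we obtain:

  H_0: rank C_0 − rank ∂_1 = 5 − 4 = 1, and the invariant factors of ∂_1 are all 1, so H_0 ≅ Z.
  H_1: rank ker ∂_1 − rank ∂_2 = (9 − 4) − 5 = 0, and the invariant factors of ∂_2 are all 1, so H_1 ≅ 0.
  H_2: rank ker ∂_2 − rank ∂_3 = (6 − 5) − 0 = 1, and there is no ∂_3, so H_2 ≅ Z.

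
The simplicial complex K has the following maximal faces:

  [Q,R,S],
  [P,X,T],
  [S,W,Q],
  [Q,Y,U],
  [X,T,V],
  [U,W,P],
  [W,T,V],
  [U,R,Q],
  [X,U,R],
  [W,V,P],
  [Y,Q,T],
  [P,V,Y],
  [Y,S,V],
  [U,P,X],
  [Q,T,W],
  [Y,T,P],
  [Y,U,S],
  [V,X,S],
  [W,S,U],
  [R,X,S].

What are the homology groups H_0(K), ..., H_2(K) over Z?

We work with the vertex ordering P < Q < R < S < T < U < V < W < X < Y. The simplices of K, each written with vertices in increasing order, are:

  0-simplices (10): P, Q, R, S, T, U, V, W, X, Y
  1-simplices (30): PT, PU, PV, PW, PX, PY, QR, QS, QT, QU, QW, QY, RS, RU, RX, SU, SV, SW, SX, SY, TV, TW, TX, TY, UW, UX, UY, VW, VX, VY
  2-simplices (20): PTX, PTY, PUW, PUX, PVW, PVY, QRS, QRU, QSW, QTW, QTY, QUY, RSX, RUX, SUW, SUY, SVX, SVY, TVW, TVX

so the chain groups are C_0 ≅ Z^10, C_1 ≅ Z^30, C_2 ≅ Z^20.

The boundary map ∂_1: C_1 → C_0 sends each edge [p,q] (with p < q) to q − p.
The 10×30 boundary matrix has rank 9 and Smith normal form diag(1,1,1,1,1,1,1,1,1).

The boundary map ∂_2: C_2 → C_1 acts by ∂[p,q,r] = [q,r] − [p,r] + [p,q]. For instance
  ∂SVX = VX − SX + SV,
  ∂QRS = RS − QS + QR.
The 30×20 boundary matrix has rank 20 and Smith normal form diag(1,1,1,1,1,1,1,1,1,1,1,1,1,1,1,1,1,1,1,2).

From H_k ≅ ker(∂_k) / im(∂_{k+1}) we obtain:

  H_0: rank C_0 − rank ∂_1 = 10 − 9 = 1, and the invariant factors of ∂_1 are all 1, so H_0 = Z.
  H_1: rank ker ∂_1 − rank ∂_2 = (30 − 9) − 20 = 1, and ∂_2 has invariant factor 2 > 1, so H_1 = Z ⊕ Z/2.
  H_2: rank ker ∂_2 − rank ∂_3 = (20 − 20) − 0 = 0, and there is no ∂_3, so H_2 = 0.

As a check, the Euler characteristic is 10 − 30 + 20 = 0, which agrees with 1 − 1 + 0 = 0.

H_0 = Z,  H_1 = Z ⊕ Z/2,  H_2 = 0.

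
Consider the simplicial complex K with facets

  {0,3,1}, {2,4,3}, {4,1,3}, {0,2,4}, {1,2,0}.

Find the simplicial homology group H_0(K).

Order the vertices as 0 < 1 < 2 < 3 < 4. Listing each simplex with vertices in this order, K has dimension 2 with simplices:

  0-simplices (5): [0], [1], [2], [3], [4]
  1-simplices (10): [0,1], [0,2], [0,3], [0,4], [1,2], [1,3], [1,4], [2,3], [2,4], [3,4]
  2-simplices (5): [0,1,2], [0,1,3], [0,2,4], [1,3,4], [2,3,4]

Hence C_0 ≅ Z^5, C_1 ≅ Z^10, C_2 ≅ Z^5.

The boundary map ∂_1: C_1 → C_0 is given by ∂[p,q] = [q] − [p]. For instance
  ∂[0,3] = [3] − [0].
The 5×10 boundary matrix has rank 4 and Smith normal form diag(1,1,1,1).

∂_2: C_2 → C_1 acts by ∂[p,q,r] = [q,r] − [p,r] + [p,q]. For instance
  ∂[2,3,4] = [3,4] − [2,4] + [2,3],
  ∂[0,2,4] = [2,4] − [0,4] + [0,2].
The resulting 10×5 matrix has rank 5, and its Smith normal form has invariant factors (1,1,1,1,1).

Now H_k = ker ∂_k / im ∂_{k+1}, so:

  H_0: rank C_0 − rank ∂_1 = 5 − 4 = 1, and the invariant factors of ∂_1 are all 1, so H_0 ≅ Z.

(K is a triangulation of the Möbius band.)

H_0 = Z.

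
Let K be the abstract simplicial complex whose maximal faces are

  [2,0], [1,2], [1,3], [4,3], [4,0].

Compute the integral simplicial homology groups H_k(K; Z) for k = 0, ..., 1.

H_0 ≅ Z,  H_1 ≅ Z.

K has 5 vertices, 5 edges.
rank ∂_0 = 0, rank ∂_1 = 4 ⇒ b_0 = 5 − 0 − 4 = 1; all invariant factors of ∂_1 are 1 so no torsion. So H_0 ≅ Z.
rank ∂_1 = 4, rank ∂_2 = 0 ⇒ b_1 = 5 − 4 − 0 = 1. So H_1 ≅ Z.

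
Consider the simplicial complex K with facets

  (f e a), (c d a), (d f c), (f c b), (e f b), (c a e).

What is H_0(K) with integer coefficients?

Order the vertices as a < b < c < d < e < f. Listing each simplex with vertices in this order, K has dimension 2 with simplices:

  0-simplices (6): a, b, c, d, e, f
  1-simplices (12): ac, ad, ae, af, bc, be, bf, cd, ce, cf, df, ef
  2-simplices (6): acd, ace, aef, bcf, bef, cdf

so the chain groups are C_0 ≅ Z^6, C_1 ≅ Z^12, C_2 ≅ Z^6.

∂_1: C_1 → C_0 is given by ∂[p,q] = [q] − [p].
The 6×12 boundary matrix has rank 5 and Smith normal form diag(1,1,1,1,1).

The boundary map ∂_2: C_2 → C_1 sends each 2-simplex [p,q,r] to [q,r] − [p,r] + [p,q]. For instance
  ∂acd = cd − ad + ac,
  ∂aef = ef − af + ae.
The resulting 12×6 matrix has rank 6, and its Smith normal form has invariant factors (1,1,1,1,1,1).

From H_k ≅ ker(∂_k) / im(∂_{k+1}) we obtain:

  H_0: rank C_0 − rank ∂_1 = 6 − 5 = 1, and the invariant factors of ∂_1 are all 1, so H_0 = Z.

(K is a triangulation of the cylinder S^1 x I.)

H_0 ≅ Z.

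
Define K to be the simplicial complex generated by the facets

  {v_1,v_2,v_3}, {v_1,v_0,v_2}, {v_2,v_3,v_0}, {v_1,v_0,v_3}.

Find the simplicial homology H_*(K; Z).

K has 4 vertices, 6 edges, 4 triangles.
rank ∂_0 = 0, rank ∂_1 = 3 ⇒ b_0 = 4 − 0 − 3 = 1; all invariant factors of ∂_1 are 1 so no torsion. So H_0 ≅ Z.
rank ∂_1 = 3, rank ∂_2 = 3 ⇒ b_1 = 6 − 3 − 3 = 0; all invariant factors of ∂_2 are 1 so no torsion. So H_1 ≅ 0.
rank ∂_2 = 3, rank ∂_3 = 0 ⇒ b_2 = 4 − 3 − 0 = 1. So H_2 ≅ Z.

H_0 = Z,  H_1 = 0,  H_2 = Z.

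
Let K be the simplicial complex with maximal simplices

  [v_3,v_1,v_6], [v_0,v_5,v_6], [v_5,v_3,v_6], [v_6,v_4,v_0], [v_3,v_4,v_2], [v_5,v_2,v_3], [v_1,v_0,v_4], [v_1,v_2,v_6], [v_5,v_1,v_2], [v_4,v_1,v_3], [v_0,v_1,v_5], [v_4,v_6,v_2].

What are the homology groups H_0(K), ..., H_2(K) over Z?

Fix the vertex order v_0 < v_1 < v_2 < v_3 < v_4 < v_5 < v_6 and write every simplex with vertices in increasing order. Then dim K = 2 and the simplices of K are:

  0-simplices (7): [v_0], [v_1], [v_2], [v_3], [v_4], [v_5], [v_6]
  1-simplices (18): (18 of them)
  2-simplices (12): (12 of them)

giving chain groups C_0 ≅ Z^7, C_1 ≅ Z^18, C_2 ≅ Z^12.

∂_1: C_1 → C_0 sends each edge [p,q] (with p < q) to q − p.
This gives a 7×18 integer matrix of rank 6; reducing to Smith normal form yields diagonal entries (1,1,1,1,1,1).

The boundary map ∂_2: C_2 → C_1 acts by ∂[p,q,r] = [q,r] − [p,r] + [p,q]. For instance
  ∂[v_2,v_4,v_6] = [v_4,v_6] − [v_2,v_6] + [v_2,v_4],
  ∂[v_1,v_2,v_5] = [v_2,v_5] − [v_1,v_5] + [v_1,v_2].
The 18×12 boundary matrix has rank 12 and Smith normal form diag(1,1,1,1,1,1,1,1,1,1,1,2).

From H_k ≅ ker(∂_k) / im(∂_{k+1}) we obtain:

  H_0: rank C_0 − rank ∂_1 = 7 − 6 = 1, and the invariant factors of ∂_1 are all 1, so H_0 ≅ Z.
  H_1: rank ker ∂_1 − rank ∂_2 = (18 − 6) − 12 = 0, and ∂_2 has invariant factor 2 > 1, so H_1 ≅ Z/2.
  H_2: rank ker ∂_2 − rank ∂_3 = (12 − 12) − 0 = 0, and there is no ∂_3, so H_2 ≅ 0.

H_0 ≅ Z,  H_1 ≅ Z/2,  H_2 = 0.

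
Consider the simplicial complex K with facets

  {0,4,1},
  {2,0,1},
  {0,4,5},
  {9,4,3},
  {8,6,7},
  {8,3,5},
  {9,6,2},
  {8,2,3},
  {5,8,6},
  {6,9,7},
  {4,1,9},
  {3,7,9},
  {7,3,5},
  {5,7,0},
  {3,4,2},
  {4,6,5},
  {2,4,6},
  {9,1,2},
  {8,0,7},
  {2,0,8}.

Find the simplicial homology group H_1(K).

Take the total order 0 < 1 < 2 < 3 < 4 < 5 < 6 < 7 < 8 < 9 on the vertex set. Then K (dimension 2) consists of the simplices:

  0-simplices (10): [0], [1], [2], [3], [4], [5], [6], [7], [8], [9]
  1-simplices (30): (30 of them)
  2-simplices (20): (20 of them)

Hence C_0 ≅ Z^10, C_1 ≅ Z^30, C_2 ≅ Z^20.

The boundary map ∂_1: C_1 → C_0 maps an edge to its endpoints' difference, ∂[p,q] = q − p.
The 10×30 boundary matrix has rank 9 and Smith normal form diag(1,1,1,1,1,1,1,1,1).

The boundary map ∂_2: C_2 → C_1 sends each 2-simplex [p,q,r] to [q,r] − [p,r] + [p,q]. For instance
  ∂[0,1,4] = [1,4] − [0,4] + [0,1],
  ∂[3,5,8] = [5,8] − [3,8] + [3,5].
This gives a 30×20 integer matrix of rank 20; reducing to Smith normal form yields diagonal entries (1,1,1,1,1,1,1,1,1,1,1,1,1,1,1,1,1,1,1,2).

From H_k ≅ ker(∂_k) / im(∂_{k+1}) we obtain:

  H_1: rank ker ∂_1 − rank ∂_2 = (30 − 9) − 20 = 1, and ∂_2 has invariant factor 2 > 1, so H_1 ≅ Z ⊕ Z/2Z.

H_1 ≅ Z ⊕ Z/2Z.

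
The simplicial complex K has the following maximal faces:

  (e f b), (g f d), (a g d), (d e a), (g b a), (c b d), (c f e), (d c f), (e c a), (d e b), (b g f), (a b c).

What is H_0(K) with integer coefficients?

H_0 ≅ Z.

Take the total order a < b < c < d < e < f < g on the vertex set. Then K (dimension 2) consists of the simplices:

  0-simplices (7): a, b, c, d, e, f, g
  1-simplices (18): ab, ac, ad, ae, ag, bc, bd, be, bf, bg, cd, ce, cf, de, df, dg, ef, fg
  2-simplices (12): abc, abg, ace, ade, adg, bcd, bde, bef, bfg, cdf, cef, dfg

so the chain groups are C_0 ≅ Z^7, C_1 ≅ Z^18, C_2 ≅ Z^12.

The boundary map ∂_1: C_1 → C_0 maps an edge to its endpoints' difference, ∂[p,q] = q − p.
The resulting 7×18 matrix has rank 6, and its Smith normal form has invariant factors (1,1,1,1,1,1).

The boundary map ∂_2: C_2 → C_1 sends each 2-simplex [p,q,r] to [q,r] − [p,r] + [p,q]. For instance
  ∂cdf = df − cf + cd,
  ∂ace = ce − ae + ac.
This gives a 18×12 integer matrix of rank 12; reducing to Smith normal form yields diagonal entries (1,1,1,1,1,1,1,1,1,1,1,2).

Computing H_k = (kernel of ∂_k) / (image of ∂_{k+1}):

  H_0: rank C_0 − rank ∂_1 = 7 − 6 = 1, and the invariant factors of ∂_1 are all 1, so H_0 = Z.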